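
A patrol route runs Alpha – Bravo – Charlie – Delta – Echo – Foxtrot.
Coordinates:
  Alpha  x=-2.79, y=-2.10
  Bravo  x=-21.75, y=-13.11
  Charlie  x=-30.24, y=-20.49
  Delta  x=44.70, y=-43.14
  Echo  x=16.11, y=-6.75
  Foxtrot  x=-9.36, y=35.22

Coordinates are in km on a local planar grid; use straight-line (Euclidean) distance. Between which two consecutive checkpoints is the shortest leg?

Bravo–Charlie

Leg distances:
Alpha→Bravo: 21.9 km
Bravo→Charlie: 11.2 km
Charlie→Delta: 78.3 km
Delta→Echo: 46.3 km
Echo→Foxtrot: 49.1 km
The shortest leg is Bravo–Charlie at 11.2 km.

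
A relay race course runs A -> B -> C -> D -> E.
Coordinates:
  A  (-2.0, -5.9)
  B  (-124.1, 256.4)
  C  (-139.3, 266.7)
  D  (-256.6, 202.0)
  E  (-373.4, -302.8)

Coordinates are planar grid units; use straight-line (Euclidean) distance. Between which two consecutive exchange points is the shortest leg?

Leg distances:
A→B: 289.3
B→C: 18.4
C→D: 134.0
D→E: 518.1
The shortest leg is B–C at 18.4.

B–C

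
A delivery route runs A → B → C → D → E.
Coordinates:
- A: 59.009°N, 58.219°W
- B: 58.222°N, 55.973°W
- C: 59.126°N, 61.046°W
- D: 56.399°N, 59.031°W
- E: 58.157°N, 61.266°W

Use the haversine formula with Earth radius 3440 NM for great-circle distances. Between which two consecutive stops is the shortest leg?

Leg distances:
A→B: 84.6 NM
B→C: 167.3 NM
C→D: 176.0 NM
D→E: 128.1 NM
The shortest leg is A–B at 84.6 NM.

A–B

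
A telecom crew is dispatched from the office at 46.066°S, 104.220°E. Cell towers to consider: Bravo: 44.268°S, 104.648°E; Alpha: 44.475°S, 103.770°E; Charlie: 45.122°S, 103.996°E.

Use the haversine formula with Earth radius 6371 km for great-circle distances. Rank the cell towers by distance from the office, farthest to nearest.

Bravo, Alpha, Charlie

Distance from the office at 46.066°S, 104.220°E to each:
Bravo 44.268°S, 104.648°E: 202.7 km
Alpha 44.475°S, 103.770°E: 180.4 km
Charlie 45.122°S, 103.996°E: 106.4 km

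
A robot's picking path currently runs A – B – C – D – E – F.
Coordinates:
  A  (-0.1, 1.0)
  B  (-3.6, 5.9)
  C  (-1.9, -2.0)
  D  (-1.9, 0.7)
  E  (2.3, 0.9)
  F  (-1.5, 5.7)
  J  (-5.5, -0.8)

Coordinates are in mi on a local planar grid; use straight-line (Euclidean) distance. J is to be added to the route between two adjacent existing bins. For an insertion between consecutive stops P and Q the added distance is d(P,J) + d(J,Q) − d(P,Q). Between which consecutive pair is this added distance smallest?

Added distance for inserting J between each consecutive pair:
A–B: 6.6 mi
B–C: 2.7 mi
C–D: 5.0 mi
D–E: 7.7 mi
E–F: 9.5 mi
Smallest added distance is 2.7 mi, inserting between B and C.

between B and C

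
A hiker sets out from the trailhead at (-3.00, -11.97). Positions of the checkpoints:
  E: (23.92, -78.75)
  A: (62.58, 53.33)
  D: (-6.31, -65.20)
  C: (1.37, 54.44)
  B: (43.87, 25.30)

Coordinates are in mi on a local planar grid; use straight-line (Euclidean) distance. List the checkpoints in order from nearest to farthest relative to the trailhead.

Distance from the trailhead at (-3.00, -11.97) to each:
D (-6.31, -65.20): 53.3 mi
B (43.87, 25.30): 59.9 mi
C (1.37, 54.44): 66.6 mi
E (23.92, -78.75): 72.0 mi
A (62.58, 53.33): 92.5 mi

D, B, C, E, A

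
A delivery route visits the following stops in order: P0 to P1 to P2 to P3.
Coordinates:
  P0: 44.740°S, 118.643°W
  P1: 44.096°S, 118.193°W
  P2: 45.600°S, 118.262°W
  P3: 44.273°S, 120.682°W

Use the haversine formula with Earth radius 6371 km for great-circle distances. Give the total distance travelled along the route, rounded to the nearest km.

Leg distances:
P0→P1: 80.0 km  (cumulative 80.0 km)
P1→P2: 167.3 km  (cumulative 247.4 km)
P2→P3: 240.9 km  (cumulative 488.3 km)
Total route length ≈ 488 km.

488 km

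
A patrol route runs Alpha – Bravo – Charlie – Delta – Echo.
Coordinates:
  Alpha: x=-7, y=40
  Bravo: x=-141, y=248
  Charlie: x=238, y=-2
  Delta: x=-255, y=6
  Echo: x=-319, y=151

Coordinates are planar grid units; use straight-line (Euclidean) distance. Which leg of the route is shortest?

Leg distances:
Alpha→Bravo: 247.4
Bravo→Charlie: 454.0
Charlie→Delta: 493.1
Delta→Echo: 158.5
The shortest leg is Delta–Echo at 158.5.

Delta–Echo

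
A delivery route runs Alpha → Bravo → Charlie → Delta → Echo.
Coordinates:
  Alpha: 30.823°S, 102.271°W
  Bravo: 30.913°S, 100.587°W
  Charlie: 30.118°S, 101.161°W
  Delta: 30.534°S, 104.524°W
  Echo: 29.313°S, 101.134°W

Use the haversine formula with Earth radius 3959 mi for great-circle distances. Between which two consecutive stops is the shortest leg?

Leg distances:
Alpha→Bravo: 100.1 mi
Bravo→Charlie: 64.7 mi
Charlie→Delta: 202.6 mi
Delta→Echo: 219.8 mi
The shortest leg is Bravo–Charlie at 64.7 mi.

Bravo–Charlie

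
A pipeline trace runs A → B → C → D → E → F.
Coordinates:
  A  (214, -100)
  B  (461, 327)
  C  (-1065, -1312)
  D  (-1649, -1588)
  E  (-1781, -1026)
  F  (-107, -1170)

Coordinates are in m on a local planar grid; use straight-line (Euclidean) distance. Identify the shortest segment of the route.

Leg distances:
A→B: 493.3 m
B→C: 2239.4 m
C→D: 645.9 m
D→E: 577.3 m
E→F: 1680.2 m
The shortest leg is A–B at 493.3 m.

A–B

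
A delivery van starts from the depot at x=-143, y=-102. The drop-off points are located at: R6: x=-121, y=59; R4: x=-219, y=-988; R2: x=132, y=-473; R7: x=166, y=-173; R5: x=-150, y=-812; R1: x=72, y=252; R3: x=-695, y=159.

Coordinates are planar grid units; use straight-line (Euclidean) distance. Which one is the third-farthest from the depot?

R3

Distances from the depot (x=-143, y=-102):
R4: 889.3
R5: 710.0
R3: 610.6
R2: 461.8
R1: 414.2
R7: 317.1
R6: 162.5
The third-farthest is R3 at 610.6.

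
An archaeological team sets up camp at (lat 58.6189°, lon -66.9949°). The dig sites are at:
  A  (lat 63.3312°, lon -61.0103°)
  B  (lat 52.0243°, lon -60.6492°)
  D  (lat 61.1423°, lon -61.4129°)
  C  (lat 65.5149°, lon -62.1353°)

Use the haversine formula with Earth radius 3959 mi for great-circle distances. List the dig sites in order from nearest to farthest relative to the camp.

D, A, C, B

Distance from the camp at (lat 58.6189°, lon -66.9949°) to each:
D (lat 61.1423°, lon -61.4129°): 260.3 mi
A (lat 63.3312°, lon -61.0103°): 382.1 mi
C (lat 65.5149°, lon -62.1353°): 501.4 mi
B (lat 52.0243°, lon -60.6492°): 519.0 mi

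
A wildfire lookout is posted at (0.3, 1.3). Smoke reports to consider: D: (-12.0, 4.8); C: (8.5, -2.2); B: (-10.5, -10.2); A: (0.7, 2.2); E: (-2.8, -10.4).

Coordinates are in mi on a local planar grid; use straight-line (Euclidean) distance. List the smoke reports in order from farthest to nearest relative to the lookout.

Distance from the lookout at (0.3, 1.3) to each:
B (-10.5, -10.2): 15.8 mi
D (-12.0, 4.8): 12.8 mi
E (-2.8, -10.4): 12.1 mi
C (8.5, -2.2): 8.9 mi
A (0.7, 2.2): 1.0 mi

B, D, E, C, A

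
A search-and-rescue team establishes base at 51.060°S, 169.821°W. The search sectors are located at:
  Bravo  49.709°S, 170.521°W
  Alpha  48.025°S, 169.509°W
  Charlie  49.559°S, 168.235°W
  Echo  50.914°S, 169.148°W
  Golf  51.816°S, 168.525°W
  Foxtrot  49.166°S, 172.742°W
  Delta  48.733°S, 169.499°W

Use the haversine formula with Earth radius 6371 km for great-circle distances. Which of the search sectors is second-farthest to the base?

Distances from the base (51.060°S, 169.821°W):
Alpha: 338.2 km
Foxtrot: 296.2 km
Delta: 259.8 km
Charlie: 201.3 km
Bravo: 158.2 km
Golf: 123.0 km
Echo: 49.8 km
The second-farthest is Foxtrot at 296.2 km.

Foxtrot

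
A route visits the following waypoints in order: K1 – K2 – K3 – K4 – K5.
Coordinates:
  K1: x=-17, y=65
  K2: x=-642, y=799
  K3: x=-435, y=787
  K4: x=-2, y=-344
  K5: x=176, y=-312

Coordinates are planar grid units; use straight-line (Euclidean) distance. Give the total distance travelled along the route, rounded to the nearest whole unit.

2563

Leg distances:
K1→K2: 964.0  (cumulative 964.0)
K2→K3: 207.3  (cumulative 1171.4)
K3→K4: 1211.1  (cumulative 2382.4)
K4→K5: 180.9  (cumulative 2563.3)
Total route length ≈ 2563.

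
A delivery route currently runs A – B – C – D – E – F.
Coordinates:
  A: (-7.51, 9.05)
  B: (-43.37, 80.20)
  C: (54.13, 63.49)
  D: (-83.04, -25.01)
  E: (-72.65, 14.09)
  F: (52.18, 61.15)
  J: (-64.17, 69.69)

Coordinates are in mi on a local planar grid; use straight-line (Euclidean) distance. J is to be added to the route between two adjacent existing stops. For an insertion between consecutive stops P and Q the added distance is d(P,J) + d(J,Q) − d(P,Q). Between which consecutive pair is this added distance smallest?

between A and B

Added distance for inserting J between each consecutive pair:
A–B: 26.6 mi
B–C: 42.8 mi
C–D: 51.8 mi
D–E: 112.3 mi
E–F: 39.5 mi
Smallest added distance is 26.6 mi, inserting between A and B.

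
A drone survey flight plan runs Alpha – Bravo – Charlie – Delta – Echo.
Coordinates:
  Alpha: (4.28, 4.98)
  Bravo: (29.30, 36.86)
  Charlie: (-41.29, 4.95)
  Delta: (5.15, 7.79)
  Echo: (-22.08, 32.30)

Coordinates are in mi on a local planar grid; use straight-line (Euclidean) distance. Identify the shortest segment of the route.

Leg distances:
Alpha→Bravo: 40.5 mi
Bravo→Charlie: 77.5 mi
Charlie→Delta: 46.5 mi
Delta→Echo: 36.6 mi
The shortest leg is Delta–Echo at 36.6 mi.

Delta–Echo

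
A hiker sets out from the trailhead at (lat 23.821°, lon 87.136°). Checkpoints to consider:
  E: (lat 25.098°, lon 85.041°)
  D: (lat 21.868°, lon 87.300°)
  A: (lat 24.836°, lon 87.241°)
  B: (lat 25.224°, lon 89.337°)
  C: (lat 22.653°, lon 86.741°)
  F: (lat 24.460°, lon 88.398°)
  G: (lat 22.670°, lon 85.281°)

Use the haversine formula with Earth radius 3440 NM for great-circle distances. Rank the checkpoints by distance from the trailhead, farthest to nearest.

Distance from the trailhead at (lat 23.821°, lon 87.136°) to each:
B (lat 25.224°, lon 89.337°): 146.8 NM
E (lat 25.098°, lon 85.041°): 137.8 NM
G (lat 22.670°, lon 85.281°): 123.5 NM
D (lat 21.868°, lon 87.300°): 117.6 NM
F (lat 24.460°, lon 88.398°): 79.1 NM
C (lat 22.653°, lon 86.741°): 73.4 NM
A (lat 24.836°, lon 87.241°): 61.2 NM

B, E, G, D, F, C, A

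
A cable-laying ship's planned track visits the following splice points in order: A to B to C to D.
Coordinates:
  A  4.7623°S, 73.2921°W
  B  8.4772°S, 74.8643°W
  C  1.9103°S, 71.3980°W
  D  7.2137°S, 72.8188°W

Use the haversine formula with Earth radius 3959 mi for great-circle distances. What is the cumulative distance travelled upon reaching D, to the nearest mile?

Leg distances:
A→B: 278.4 mi  (cumulative 278.4 mi)
B→C: 512.6 mi  (cumulative 791.0 mi)
C→D: 379.3 mi  (cumulative 1170.3 mi)
Cumulative distance at D ≈ 1170 mi.

1170 mi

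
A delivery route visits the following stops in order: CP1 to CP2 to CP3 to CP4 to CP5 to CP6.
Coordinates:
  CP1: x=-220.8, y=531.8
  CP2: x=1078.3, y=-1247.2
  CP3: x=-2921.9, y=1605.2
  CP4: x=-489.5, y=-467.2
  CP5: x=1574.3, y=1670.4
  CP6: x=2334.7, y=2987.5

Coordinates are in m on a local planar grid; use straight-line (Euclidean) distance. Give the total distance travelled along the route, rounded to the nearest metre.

14804 m

Leg distances:
CP1→CP2: 2202.8 m  (cumulative 2202.8 m)
CP2→CP3: 4913.0 m  (cumulative 7115.9 m)
CP3→CP4: 3195.5 m  (cumulative 10311.4 m)
CP4→CP5: 2971.3 m  (cumulative 13282.7 m)
CP5→CP6: 1520.8 m  (cumulative 14803.5 m)
Total route length ≈ 14804 m.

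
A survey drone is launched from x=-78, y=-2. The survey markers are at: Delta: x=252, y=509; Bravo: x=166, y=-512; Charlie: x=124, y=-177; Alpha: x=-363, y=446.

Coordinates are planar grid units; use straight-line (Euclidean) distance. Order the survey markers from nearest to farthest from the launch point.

Distances from the launch point:
Charlie x=124, y=-177: 267.3
Alpha x=-363, y=446: 531.0
Bravo x=166, y=-512: 565.4
Delta x=252, y=509: 608.3

Charlie, Alpha, Bravo, Delta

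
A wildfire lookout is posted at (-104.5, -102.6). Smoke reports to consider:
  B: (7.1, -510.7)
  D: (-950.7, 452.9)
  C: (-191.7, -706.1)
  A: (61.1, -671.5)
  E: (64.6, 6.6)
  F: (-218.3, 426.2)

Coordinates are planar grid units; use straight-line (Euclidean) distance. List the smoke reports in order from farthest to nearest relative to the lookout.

D, C, A, F, B, E

Distance from the lookout at (-104.5, -102.6) to each:
D (-950.7, 452.9): 1012.2
C (-191.7, -706.1): 609.8
A (61.1, -671.5): 592.5
F (-218.3, 426.2): 540.9
B (7.1, -510.7): 423.1
E (64.6, 6.6): 201.3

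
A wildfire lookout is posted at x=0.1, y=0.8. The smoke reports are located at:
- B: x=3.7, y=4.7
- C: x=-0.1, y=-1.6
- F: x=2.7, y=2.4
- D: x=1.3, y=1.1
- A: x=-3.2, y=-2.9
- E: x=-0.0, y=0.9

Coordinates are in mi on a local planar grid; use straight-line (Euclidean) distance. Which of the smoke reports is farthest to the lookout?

B

Distances from the lookout (x=0.1, y=0.8):
B: 5.3 mi
A: 5.0 mi
F: 3.1 mi
C: 2.4 mi
D: 1.2 mi
E: 0.1 mi
The farthest is B at 5.3 mi.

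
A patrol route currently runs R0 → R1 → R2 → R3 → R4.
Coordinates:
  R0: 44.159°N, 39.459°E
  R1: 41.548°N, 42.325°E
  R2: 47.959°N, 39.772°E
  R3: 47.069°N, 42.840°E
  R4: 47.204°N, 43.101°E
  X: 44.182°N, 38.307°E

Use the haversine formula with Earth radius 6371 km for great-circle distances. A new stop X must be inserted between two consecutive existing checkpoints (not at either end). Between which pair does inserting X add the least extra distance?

between R1 and R2

Added distance for inserting X between each consecutive pair:
R0–R1: 158.6 km
R1–R2: 133.4 km
R2–R3: 660.8 km
R3–R4: 953.2 km
Smallest added distance is 133.4 km, inserting between R1 and R2.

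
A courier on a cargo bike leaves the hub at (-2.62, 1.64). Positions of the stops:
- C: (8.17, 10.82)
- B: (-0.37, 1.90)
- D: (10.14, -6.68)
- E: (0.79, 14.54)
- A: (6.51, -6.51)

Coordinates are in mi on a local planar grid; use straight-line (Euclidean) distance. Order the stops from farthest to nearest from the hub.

Distances from the hub:
D (10.14, -6.68): 15.2 mi
C (8.17, 10.82): 14.2 mi
E (0.79, 14.54): 13.3 mi
A (6.51, -6.51): 12.2 mi
B (-0.37, 1.90): 2.3 mi

D, C, E, A, B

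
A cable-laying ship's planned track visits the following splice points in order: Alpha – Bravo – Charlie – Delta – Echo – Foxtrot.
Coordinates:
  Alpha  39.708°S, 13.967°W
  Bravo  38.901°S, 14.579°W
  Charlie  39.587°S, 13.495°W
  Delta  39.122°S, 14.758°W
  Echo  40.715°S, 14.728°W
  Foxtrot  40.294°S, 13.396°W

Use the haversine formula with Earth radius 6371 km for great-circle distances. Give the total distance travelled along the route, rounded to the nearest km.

Leg distances:
Alpha→Bravo: 104.0 km  (cumulative 104.0 km)
Bravo→Charlie: 120.6 km  (cumulative 224.6 km)
Charlie→Delta: 120.3 km  (cumulative 344.9 km)
Delta→Echo: 177.2 km  (cumulative 522.0 km)
Echo→Foxtrot: 122.0 km  (cumulative 644.0 km)
Total route length ≈ 644 km.

644 km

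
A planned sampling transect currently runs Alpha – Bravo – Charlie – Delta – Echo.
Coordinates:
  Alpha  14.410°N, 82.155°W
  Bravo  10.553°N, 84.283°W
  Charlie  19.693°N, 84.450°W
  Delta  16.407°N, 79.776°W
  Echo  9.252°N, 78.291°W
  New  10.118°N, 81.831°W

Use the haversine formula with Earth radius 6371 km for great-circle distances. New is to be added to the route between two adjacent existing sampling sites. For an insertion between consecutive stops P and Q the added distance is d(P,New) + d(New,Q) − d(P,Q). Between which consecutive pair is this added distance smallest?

between Alpha and Bravo

Added distance for inserting New between each consecutive pair:
Alpha–Bravo: 264.0 km
Bravo–Charlie: 357.2 km
Charlie–Delta: 1220.5 km
Delta–Echo: 321.9 km
Smallest added distance is 264.0 km, inserting between Alpha and Bravo.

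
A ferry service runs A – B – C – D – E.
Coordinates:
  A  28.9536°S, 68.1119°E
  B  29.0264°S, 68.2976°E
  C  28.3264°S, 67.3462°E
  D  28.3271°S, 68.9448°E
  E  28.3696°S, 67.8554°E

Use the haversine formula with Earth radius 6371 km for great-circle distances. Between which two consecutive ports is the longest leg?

Leg distances:
A→B: 19.8 km
B→C: 121.1 km
C→D: 156.5 km
D→E: 106.7 km
The longest leg is C–D at 156.5 km.

C–D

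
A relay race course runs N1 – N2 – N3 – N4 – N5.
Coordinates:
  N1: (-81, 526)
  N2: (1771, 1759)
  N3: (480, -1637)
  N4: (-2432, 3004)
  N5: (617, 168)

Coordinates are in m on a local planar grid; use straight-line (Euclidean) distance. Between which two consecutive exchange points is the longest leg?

N3–N4

Leg distances:
N1→N2: 2224.9 m
N2→N3: 3633.1 m
N3→N4: 5478.9 m
N4→N5: 4164.0 m
The longest leg is N3–N4 at 5478.9 m.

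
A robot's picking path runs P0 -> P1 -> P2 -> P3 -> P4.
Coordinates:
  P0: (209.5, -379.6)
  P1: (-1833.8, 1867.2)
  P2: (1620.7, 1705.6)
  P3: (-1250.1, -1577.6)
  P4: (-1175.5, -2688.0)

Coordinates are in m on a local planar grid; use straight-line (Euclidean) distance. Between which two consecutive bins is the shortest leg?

Leg distances:
P0→P1: 3037.0 m
P1→P2: 3458.3 m
P2→P3: 4361.3 m
P3→P4: 1112.9 m
The shortest leg is P3–P4 at 1112.9 m.

P3–P4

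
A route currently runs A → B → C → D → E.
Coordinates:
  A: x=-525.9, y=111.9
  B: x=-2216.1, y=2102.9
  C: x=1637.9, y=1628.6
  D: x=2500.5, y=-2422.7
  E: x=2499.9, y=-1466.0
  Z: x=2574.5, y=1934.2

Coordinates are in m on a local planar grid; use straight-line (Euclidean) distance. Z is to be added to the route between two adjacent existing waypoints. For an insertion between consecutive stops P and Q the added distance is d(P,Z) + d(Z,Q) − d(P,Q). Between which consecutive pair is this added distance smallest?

Added distance for inserting Z between each consecutive pair:
A–B: 5778.2 m
B–C: 1895.7 m
C–D: 1200.6 m
D–E: 6801.8 m
Smallest added distance is 1200.6 m, inserting between C and D.

between C and D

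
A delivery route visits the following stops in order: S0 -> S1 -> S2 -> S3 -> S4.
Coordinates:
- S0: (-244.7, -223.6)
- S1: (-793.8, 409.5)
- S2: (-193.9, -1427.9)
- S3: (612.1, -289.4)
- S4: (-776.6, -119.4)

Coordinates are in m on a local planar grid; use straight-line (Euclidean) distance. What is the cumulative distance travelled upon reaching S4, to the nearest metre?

Leg distances:
S0→S1: 838.0 m  (cumulative 838.0 m)
S1→S2: 1932.9 m  (cumulative 2770.9 m)
S2→S3: 1394.9 m  (cumulative 4165.8 m)
S3→S4: 1399.1 m  (cumulative 5564.9 m)
Cumulative distance at S4 ≈ 5565 m.

5565 m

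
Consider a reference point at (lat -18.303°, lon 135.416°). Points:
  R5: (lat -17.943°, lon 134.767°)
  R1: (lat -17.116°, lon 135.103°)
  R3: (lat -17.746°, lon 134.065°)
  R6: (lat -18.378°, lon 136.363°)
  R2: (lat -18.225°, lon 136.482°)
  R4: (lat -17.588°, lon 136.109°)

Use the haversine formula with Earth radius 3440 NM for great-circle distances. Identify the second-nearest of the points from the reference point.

Distances from the reference point ((lat -18.303°, lon 135.416°)):
R5: 42.9 NM
R6: 54.2 NM
R4: 58.4 NM
R2: 61.0 NM
R1: 73.5 NM
R3: 84.1 NM
The second-nearest is R6 at 54.2 NM.

R6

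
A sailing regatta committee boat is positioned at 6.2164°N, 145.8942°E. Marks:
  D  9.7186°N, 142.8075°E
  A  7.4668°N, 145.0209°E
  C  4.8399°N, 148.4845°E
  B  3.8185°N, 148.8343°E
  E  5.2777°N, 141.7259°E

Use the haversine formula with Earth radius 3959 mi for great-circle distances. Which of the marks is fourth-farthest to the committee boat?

Distance to each, sorted:
D: 321.2 mi
E: 293.8 mi
B: 261.5 mi
C: 201.9 mi
A: 105.1 mi
The fourth-farthest is C at 201.9 mi.

C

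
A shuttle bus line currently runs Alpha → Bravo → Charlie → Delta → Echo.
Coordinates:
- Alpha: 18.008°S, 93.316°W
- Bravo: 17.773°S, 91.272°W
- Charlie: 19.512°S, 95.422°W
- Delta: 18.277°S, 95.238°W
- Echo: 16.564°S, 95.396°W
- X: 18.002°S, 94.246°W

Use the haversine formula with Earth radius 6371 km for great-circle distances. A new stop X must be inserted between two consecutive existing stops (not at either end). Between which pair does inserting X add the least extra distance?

between Bravo and Charlie

Added distance for inserting X between each consecutive pair:
Alpha–Bravo: 196.2 km
Bravo–Charlie: 46.3 km
Charlie–Delta: 179.1 km
Delta–Echo: 119.2 km
Smallest added distance is 46.3 km, inserting between Bravo and Charlie.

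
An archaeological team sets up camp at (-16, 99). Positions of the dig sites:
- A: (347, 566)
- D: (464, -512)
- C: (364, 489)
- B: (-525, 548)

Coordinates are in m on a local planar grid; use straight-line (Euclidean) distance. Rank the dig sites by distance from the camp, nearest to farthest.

Computing each straight-line distance from (-16, 99):
C (364, 489): 544.5 m
A (347, 566): 591.5 m
B (-525, 548): 678.7 m
D (464, -512): 777.0 m

C, A, B, D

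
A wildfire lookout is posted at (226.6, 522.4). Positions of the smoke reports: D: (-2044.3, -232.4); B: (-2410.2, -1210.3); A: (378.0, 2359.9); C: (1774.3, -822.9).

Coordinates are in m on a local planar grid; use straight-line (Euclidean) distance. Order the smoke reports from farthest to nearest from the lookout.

B, D, C, A

Distance from the lookout at (226.6, 522.4) to each:
B (-2410.2, -1210.3): 3155.1 m
D (-2044.3, -232.4): 2393.1 m
C (1774.3, -822.9): 2050.7 m
A (378.0, 2359.9): 1843.7 m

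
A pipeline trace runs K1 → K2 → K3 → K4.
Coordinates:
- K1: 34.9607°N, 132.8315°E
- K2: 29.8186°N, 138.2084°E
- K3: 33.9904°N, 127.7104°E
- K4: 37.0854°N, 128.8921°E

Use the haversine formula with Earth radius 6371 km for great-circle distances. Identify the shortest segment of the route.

K3–K4

Leg distances:
K1→K2: 762.5 km
K2→K3: 1093.4 km
K3→K4: 360.4 km
The shortest leg is K3–K4 at 360.4 km.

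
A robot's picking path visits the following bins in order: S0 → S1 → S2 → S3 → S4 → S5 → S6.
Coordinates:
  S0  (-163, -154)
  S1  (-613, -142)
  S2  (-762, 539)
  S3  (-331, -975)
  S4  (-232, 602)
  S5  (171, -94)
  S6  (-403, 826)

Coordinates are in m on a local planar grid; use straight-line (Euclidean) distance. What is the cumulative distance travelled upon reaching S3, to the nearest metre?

Leg distances:
S0→S1: 450.2 m  (cumulative 450.2 m)
S1→S2: 697.1 m  (cumulative 1147.3 m)
S2→S3: 1574.2 m  (cumulative 2721.4 m)
Cumulative distance at S3 ≈ 2721 m.

2721 m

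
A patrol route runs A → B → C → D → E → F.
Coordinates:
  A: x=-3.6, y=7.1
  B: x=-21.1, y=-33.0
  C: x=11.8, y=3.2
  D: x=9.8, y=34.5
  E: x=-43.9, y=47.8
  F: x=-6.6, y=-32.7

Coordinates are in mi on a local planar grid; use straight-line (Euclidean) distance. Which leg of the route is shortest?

Leg distances:
A→B: 43.8 mi
B→C: 48.9 mi
C→D: 31.4 mi
D→E: 55.3 mi
E→F: 88.7 mi
The shortest leg is C–D at 31.4 mi.

C–D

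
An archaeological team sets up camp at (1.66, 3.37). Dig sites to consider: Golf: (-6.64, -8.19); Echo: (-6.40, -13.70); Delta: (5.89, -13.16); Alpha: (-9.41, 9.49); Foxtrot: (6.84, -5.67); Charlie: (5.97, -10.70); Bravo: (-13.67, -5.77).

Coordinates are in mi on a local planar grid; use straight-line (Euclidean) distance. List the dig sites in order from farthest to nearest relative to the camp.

Distance from the camp at (1.66, 3.37) to each:
Echo (-6.40, -13.70): 18.9 mi
Bravo (-13.67, -5.77): 17.8 mi
Delta (5.89, -13.16): 17.1 mi
Charlie (5.97, -10.70): 14.7 mi
Golf (-6.64, -8.19): 14.2 mi
Alpha (-9.41, 9.49): 12.6 mi
Foxtrot (6.84, -5.67): 10.4 mi

Echo, Bravo, Delta, Charlie, Golf, Alpha, Foxtrot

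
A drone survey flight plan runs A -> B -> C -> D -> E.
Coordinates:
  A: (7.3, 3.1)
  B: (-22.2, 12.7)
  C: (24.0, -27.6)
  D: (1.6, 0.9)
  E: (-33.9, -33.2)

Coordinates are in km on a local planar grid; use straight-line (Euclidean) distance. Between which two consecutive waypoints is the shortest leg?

A–B

Leg distances:
A→B: 31.0 km
B→C: 61.3 km
C→D: 36.2 km
D→E: 49.2 km
The shortest leg is A–B at 31.0 km.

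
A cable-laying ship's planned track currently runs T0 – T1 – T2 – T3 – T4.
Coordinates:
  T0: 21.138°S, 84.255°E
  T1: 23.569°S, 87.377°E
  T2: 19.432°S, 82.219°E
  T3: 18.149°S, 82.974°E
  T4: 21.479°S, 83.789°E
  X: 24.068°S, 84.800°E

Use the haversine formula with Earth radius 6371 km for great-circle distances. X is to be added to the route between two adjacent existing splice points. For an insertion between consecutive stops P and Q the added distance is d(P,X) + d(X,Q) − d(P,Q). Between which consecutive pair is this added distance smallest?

between T1 and T2

Added distance for inserting X between each consecutive pair:
T0–T1: 178.8 km
T1–T2: 143.8 km
T2–T3: 1101.8 km
T3–T4: 610.9 km
Smallest added distance is 143.8 km, inserting between T1 and T2.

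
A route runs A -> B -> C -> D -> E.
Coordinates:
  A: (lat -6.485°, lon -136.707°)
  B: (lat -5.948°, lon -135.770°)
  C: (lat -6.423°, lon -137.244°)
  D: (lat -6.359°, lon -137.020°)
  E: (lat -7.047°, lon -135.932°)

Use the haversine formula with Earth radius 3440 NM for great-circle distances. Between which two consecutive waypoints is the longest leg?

Leg distances:
A→B: 64.6 NM
B→C: 92.5 NM
C→D: 13.9 NM
D→E: 76.9 NM
The longest leg is B–C at 92.5 NM.

B–C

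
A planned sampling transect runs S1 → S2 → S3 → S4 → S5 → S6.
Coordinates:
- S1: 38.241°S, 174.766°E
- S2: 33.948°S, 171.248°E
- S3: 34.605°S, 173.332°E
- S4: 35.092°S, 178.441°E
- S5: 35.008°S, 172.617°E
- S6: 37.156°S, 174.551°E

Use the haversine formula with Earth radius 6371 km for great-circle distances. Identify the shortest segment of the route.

S2–S3

Leg distances:
S1→S2: 572.4 km
S2→S3: 204.9 km
S3→S4: 469.3 km
S4→S5: 530.2 km
S5→S6: 295.4 km
The shortest leg is S2–S3 at 204.9 km.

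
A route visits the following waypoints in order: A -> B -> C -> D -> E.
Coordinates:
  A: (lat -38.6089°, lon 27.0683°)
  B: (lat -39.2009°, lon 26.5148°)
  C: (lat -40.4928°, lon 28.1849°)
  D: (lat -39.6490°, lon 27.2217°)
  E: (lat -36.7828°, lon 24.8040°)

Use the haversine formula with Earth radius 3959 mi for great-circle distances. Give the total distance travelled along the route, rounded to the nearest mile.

491 mi

Leg distances:
A→B: 50.6 mi  (cumulative 50.6 mi)
B→C: 125.8 mi  (cumulative 176.4 mi)
C→D: 77.4 mi  (cumulative 253.8 mi)
D→E: 237.6 mi  (cumulative 491.3 mi)
Total route length ≈ 491 mi.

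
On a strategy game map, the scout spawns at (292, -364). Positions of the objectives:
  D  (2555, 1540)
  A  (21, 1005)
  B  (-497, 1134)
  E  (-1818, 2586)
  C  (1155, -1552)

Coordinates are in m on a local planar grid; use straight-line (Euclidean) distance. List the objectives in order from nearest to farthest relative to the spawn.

A, C, B, D, E

Distance from the spawn at (292, -364) to each:
A (21, 1005): 1395.6 m
C (1155, -1552): 1468.4 m
B (-497, 1134): 1693.1 m
D (2555, 1540): 2957.4 m
E (-1818, 2586): 3626.9 m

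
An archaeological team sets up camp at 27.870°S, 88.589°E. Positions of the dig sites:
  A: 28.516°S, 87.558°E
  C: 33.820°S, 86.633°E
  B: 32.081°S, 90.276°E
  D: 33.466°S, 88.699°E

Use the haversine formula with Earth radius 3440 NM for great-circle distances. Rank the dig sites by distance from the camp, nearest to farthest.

Distances from the camp:
A 28.516°S, 87.558°E: 66.9 NM
B 32.081°S, 90.276°E: 267.6 NM
D 33.466°S, 88.699°E: 336.0 NM
C 33.820°S, 86.633°E: 371.2 NM

A, B, D, C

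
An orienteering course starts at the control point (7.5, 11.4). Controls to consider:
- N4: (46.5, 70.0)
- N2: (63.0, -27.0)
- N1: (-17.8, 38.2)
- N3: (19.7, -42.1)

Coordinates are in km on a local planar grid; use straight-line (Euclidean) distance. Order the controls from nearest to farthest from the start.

Distance from the start at (7.5, 11.4) to each:
N1 (-17.8, 38.2): 36.9 km
N3 (19.7, -42.1): 54.9 km
N2 (63.0, -27.0): 67.5 km
N4 (46.5, 70.0): 70.4 km

N1, N3, N2, N4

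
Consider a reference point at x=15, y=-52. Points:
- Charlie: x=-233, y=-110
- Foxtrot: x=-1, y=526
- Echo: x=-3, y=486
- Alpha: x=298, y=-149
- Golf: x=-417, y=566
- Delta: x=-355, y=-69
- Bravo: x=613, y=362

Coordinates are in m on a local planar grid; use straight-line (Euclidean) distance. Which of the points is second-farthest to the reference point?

Distances from the reference point (x=15, y=-52):
Golf: 754.0 m
Bravo: 727.3 m
Foxtrot: 578.2 m
Echo: 538.3 m
Delta: 370.4 m
Alpha: 299.2 m
Charlie: 254.7 m
The second-farthest is Bravo at 727.3 m.

Bravo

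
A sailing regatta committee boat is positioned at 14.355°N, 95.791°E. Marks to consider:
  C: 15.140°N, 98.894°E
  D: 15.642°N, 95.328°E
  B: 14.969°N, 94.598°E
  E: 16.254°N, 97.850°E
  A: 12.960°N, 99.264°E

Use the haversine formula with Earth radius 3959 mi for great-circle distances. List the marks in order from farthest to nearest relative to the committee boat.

Distances from the committee boat:
A 12.960°N, 99.264°E: 252.3 mi
C 15.140°N, 98.894°E: 214.3 mi
E 16.254°N, 97.850°E: 189.9 mi
D 15.642°N, 95.328°E: 94.1 mi
B 14.969°N, 94.598°E: 90.3 mi

A, C, E, D, B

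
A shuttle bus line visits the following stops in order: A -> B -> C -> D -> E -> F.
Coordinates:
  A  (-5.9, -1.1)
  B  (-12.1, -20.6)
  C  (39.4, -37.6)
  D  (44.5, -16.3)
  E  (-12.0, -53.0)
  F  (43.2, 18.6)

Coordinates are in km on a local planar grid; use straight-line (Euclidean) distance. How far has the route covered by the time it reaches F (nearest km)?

Leg distances:
A→B: 20.5 km  (cumulative 20.5 km)
B→C: 54.2 km  (cumulative 74.7 km)
C→D: 21.9 km  (cumulative 96.6 km)
D→E: 67.4 km  (cumulative 164.0 km)
E→F: 90.4 km  (cumulative 254.4 km)
Cumulative distance at F ≈ 254 km.

254 km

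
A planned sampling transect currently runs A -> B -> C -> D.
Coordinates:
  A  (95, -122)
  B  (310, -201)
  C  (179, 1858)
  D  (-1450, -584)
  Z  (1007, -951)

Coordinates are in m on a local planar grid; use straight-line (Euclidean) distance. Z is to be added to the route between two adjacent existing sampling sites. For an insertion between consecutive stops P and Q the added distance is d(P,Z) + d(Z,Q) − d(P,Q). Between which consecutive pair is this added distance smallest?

Added distance for inserting Z between each consecutive pair:
A–B: 2027.3 m
B–C: 1889.2 m
C–D: 2477.3 m
Smallest added distance is 1889.2 m, inserting between B and C.

between B and C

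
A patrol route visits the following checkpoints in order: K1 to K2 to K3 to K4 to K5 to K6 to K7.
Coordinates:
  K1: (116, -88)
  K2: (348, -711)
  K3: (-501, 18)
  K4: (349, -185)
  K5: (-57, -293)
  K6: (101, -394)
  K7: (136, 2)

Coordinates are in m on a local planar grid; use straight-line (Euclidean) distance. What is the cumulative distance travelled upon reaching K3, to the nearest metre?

Leg distances:
K1→K2: 664.8 m  (cumulative 664.8 m)
K2→K3: 1119.0 m  (cumulative 1783.8 m)
Cumulative distance at K3 ≈ 1784 m.

1784 m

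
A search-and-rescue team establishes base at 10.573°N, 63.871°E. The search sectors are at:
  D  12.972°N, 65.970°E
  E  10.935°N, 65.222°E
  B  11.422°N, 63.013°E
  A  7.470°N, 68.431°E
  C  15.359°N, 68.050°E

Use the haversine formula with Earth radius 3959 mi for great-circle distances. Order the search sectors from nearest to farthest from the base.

B, E, D, A, C

Distances from the base:
B 11.422°N, 63.013°E: 82.6 mi
E 10.935°N, 65.222°E: 95.1 mi
D 12.972°N, 65.970°E: 218.3 mi
A 7.470°N, 68.431°E: 377.9 mi
C 15.359°N, 68.050°E: 434.2 mi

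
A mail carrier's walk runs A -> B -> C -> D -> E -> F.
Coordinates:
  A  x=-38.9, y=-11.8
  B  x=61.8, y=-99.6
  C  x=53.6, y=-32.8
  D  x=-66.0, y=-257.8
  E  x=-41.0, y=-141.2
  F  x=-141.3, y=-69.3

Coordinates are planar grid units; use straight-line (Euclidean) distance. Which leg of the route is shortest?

Leg distances:
A→B: 133.6
B→C: 67.3
C→D: 254.8
D→E: 119.2
E→F: 123.4
The shortest leg is B–C at 67.3.

B–C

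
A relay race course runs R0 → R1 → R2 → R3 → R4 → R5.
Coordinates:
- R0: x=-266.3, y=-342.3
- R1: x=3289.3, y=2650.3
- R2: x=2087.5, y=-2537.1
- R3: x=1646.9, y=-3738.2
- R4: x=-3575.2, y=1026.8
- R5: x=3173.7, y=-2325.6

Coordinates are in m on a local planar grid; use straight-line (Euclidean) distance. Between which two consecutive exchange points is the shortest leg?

Leg distances:
R0→R1: 4647.4 m
R1→R2: 5324.8 m
R2→R3: 1279.4 m
R3→R4: 7069.3 m
R4→R5: 7535.7 m
The shortest leg is R2–R3 at 1279.4 m.

R2–R3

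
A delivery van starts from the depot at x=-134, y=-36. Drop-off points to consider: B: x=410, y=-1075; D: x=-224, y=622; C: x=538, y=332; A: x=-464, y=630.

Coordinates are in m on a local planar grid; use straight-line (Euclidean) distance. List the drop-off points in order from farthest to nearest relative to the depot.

Distance from the depot at x=-134, y=-36 to each:
B x=410, y=-1075: 1172.8 m
C x=538, y=332: 766.2 m
A x=-464, y=630: 743.3 m
D x=-224, y=622: 664.1 m

B, C, A, D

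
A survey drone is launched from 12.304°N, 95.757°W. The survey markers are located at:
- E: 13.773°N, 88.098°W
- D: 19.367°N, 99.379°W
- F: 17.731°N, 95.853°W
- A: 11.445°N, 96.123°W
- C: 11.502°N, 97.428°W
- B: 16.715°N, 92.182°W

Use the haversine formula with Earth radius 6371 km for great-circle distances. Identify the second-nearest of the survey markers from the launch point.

C

Distance to each, sorted:
A: 103.5 km
C: 202.5 km
F: 603.5 km
B: 623.4 km
E: 845.6 km
D: 875.6 km
The second-nearest is C at 202.5 km.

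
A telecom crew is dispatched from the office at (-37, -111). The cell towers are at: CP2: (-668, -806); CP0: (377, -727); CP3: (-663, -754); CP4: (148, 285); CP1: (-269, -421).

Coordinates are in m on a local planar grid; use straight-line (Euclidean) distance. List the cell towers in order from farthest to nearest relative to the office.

CP2, CP3, CP0, CP4, CP1

Computing each straight-line distance from (-37, -111):
CP2 (-668, -806): 938.7 m
CP3 (-663, -754): 897.4 m
CP0 (377, -727): 742.2 m
CP4 (148, 285): 437.1 m
CP1 (-269, -421): 387.2 m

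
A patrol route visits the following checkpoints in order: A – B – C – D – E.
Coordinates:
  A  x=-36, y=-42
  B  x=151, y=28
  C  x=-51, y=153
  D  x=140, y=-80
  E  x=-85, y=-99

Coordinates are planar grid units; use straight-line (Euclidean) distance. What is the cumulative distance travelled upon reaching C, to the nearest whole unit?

437

Leg distances:
A→B: 199.7  (cumulative 199.7)
B→C: 237.5  (cumulative 437.2)
Cumulative distance at C ≈ 437.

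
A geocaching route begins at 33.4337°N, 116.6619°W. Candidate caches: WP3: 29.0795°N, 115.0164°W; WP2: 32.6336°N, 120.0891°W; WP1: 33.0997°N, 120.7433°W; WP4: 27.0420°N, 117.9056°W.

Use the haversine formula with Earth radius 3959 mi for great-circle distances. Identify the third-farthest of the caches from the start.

WP1

Distances from the start (33.4337°N, 116.6619°W):
WP4: 447.8 mi
WP3: 316.2 mi
WP1: 236.9 mi
WP2: 206.1 mi
The third-farthest is WP1 at 236.9 mi.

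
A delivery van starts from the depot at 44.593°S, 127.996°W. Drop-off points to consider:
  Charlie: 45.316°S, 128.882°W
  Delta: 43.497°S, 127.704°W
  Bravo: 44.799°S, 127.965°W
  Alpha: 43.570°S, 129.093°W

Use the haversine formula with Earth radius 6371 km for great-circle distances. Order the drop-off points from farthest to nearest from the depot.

Alpha, Delta, Charlie, Bravo

Distance from the depot at 44.593°S, 127.996°W to each:
Alpha 43.570°S, 129.093°W: 143.6 km
Delta 43.497°S, 127.704°W: 124.1 km
Charlie 45.316°S, 128.882°W: 106.4 km
Bravo 44.799°S, 127.965°W: 23.0 km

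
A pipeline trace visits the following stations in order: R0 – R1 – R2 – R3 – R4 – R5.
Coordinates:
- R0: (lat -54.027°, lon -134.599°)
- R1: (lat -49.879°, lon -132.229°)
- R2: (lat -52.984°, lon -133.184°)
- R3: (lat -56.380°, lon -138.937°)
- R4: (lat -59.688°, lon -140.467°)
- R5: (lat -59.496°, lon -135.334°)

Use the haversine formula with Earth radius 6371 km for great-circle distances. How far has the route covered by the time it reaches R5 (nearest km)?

Leg distances:
R0→R1: 488.9 km  (cumulative 488.9 km)
R1→R2: 351.5 km  (cumulative 840.5 km)
R2→R3: 528.2 km  (cumulative 1368.7 km)
R3→R4: 378.7 km  (cumulative 1747.4 km)
R4→R5: 289.6 km  (cumulative 2037.0 km)
Cumulative distance at R5 ≈ 2037 km.

2037 km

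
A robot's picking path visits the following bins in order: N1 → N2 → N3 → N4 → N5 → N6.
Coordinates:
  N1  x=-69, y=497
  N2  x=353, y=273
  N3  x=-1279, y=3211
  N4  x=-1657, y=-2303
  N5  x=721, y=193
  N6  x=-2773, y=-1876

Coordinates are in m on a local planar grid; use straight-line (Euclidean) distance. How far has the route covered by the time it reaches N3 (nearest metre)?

Leg distances:
N1→N2: 477.8 m  (cumulative 477.8 m)
N2→N3: 3360.8 m  (cumulative 3838.6 m)
Cumulative distance at N3 ≈ 3839 m.

3839 m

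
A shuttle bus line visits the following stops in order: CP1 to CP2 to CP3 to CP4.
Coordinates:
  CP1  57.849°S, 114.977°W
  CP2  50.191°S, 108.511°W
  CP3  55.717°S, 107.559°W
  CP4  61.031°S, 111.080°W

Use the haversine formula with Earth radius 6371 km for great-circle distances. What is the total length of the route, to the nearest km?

Leg distances:
CP1→CP2: 949.5 km  (cumulative 949.5 km)
CP2→CP3: 617.7 km  (cumulative 1567.3 km)
CP3→CP4: 625.3 km  (cumulative 2192.6 km)
Total route length ≈ 2193 km.

2193 km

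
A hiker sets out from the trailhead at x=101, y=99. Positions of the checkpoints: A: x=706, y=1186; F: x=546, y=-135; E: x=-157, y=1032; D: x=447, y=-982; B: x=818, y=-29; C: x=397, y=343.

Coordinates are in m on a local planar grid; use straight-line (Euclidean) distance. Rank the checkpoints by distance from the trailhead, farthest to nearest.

Distance from the trailhead at x=101, y=99 to each:
A x=706, y=1186: 1244.0 m
D x=447, y=-982: 1135.0 m
E x=-157, y=1032: 968.0 m
B x=818, y=-29: 728.3 m
F x=546, y=-135: 502.8 m
C x=397, y=343: 383.6 m

A, D, E, B, F, C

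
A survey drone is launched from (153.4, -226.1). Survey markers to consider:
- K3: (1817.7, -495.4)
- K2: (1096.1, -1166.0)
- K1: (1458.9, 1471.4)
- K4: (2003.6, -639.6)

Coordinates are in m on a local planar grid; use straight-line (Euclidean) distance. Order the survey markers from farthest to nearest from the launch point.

Computing each straight-line distance from (153.4, -226.1):
K1 (1458.9, 1471.4): 2141.5 m
K4 (2003.6, -639.6): 1895.8 m
K3 (1817.7, -495.4): 1685.9 m
K2 (1096.1, -1166.0): 1331.2 m

K1, K4, K3, K2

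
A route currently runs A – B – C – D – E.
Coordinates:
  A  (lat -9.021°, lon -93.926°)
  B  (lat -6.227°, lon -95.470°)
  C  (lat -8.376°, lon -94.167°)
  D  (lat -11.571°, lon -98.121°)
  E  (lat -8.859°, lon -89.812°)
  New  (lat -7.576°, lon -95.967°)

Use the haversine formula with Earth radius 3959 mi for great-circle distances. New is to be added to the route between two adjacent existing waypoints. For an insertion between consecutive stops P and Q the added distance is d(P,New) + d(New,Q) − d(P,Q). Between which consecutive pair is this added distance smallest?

Added distance for inserting New between each consecutive pair:
A–B: 50.7 mi
B–C: 61.0 mi
C–D: 99.6 mi
D–E: 147.5 mi
Smallest added distance is 50.7 mi, inserting between A and B.

between A and B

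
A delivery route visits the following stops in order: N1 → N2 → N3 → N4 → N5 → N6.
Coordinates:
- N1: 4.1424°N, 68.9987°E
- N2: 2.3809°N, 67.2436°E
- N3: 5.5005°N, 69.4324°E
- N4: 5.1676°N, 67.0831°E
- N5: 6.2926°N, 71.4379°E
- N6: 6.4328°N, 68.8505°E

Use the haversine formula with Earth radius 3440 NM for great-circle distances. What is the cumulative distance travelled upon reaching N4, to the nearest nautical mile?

Leg distances:
N1→N2: 149.2 NM  (cumulative 149.2 NM)
N2→N3: 228.6 NM  (cumulative 377.8 NM)
N3→N4: 141.9 NM  (cumulative 519.6 NM)
Cumulative distance at N4 ≈ 520 NM.

520 NM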